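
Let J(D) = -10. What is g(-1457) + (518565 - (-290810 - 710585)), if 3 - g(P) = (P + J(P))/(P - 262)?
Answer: 290312770/191 ≈ 1.5200e+6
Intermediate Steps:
g(P) = 3 - (-10 + P)/(-262 + P) (g(P) = 3 - (P - 10)/(P - 262) = 3 - (-10 + P)/(-262 + P))
g(-1457) + (518565 - (-290810 - 710585)) = 2*(-388 - 1457)/(-262 - 1457) + (518565 - (-290810 - 710585)) = 2*(-1845)/(-1719) + (518565 - 1*(-1001395)) = 2*(-1/1719)*(-1845) + (518565 + 1001395) = 410/191 + 1519960 = 290312770/191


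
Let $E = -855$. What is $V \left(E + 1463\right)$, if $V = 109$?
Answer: $66272$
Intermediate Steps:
$V \left(E + 1463\right) = 109 \left(-855 + 1463\right) = 109 \cdot 608 = 66272$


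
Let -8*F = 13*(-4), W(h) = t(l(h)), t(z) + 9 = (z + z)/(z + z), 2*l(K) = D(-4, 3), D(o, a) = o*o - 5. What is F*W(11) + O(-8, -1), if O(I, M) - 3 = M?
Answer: -50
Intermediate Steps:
D(o, a) = -5 + o² (D(o, a) = o² - 5 = -5 + o²)
l(K) = 11/2 (l(K) = (-5 + (-4)²)/2 = (-5 + 16)/2 = (½)*11 = 11/2)
O(I, M) = 3 + M
t(z) = -8 (t(z) = -9 + (z + z)/(z + z) = -9 + (2*z)/((2*z)) = -9 + (2*z)*(1/(2*z)) = -9 + 1 = -8)
W(h) = -8
F = 13/2 (F = -13*(-4)/8 = -⅛*(-52) = 13/2 ≈ 6.5000)
F*W(11) + O(-8, -1) = (13/2)*(-8) + (3 - 1) = -52 + 2 = -50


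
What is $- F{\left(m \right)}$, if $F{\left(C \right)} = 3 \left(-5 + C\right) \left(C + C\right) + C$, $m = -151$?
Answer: $-141185$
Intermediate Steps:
$F{\left(C \right)} = C + 6 C \left(-5 + C\right)$ ($F{\left(C \right)} = 3 \left(-5 + C\right) 2 C + C = 3 \cdot 2 C \left(-5 + C\right) + C = 6 C \left(-5 + C\right) + C = C + 6 C \left(-5 + C\right)$)
$- F{\left(m \right)} = - \left(-151\right) \left(-29 + 6 \left(-151\right)\right) = - \left(-151\right) \left(-29 - 906\right) = - \left(-151\right) \left(-935\right) = \left(-1\right) 141185 = -141185$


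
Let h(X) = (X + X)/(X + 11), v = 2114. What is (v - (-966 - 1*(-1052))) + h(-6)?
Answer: 10128/5 ≈ 2025.6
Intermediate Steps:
h(X) = 2*X/(11 + X) (h(X) = (2*X)/(11 + X) = 2*X/(11 + X))
(v - (-966 - 1*(-1052))) + h(-6) = (2114 - (-966 - 1*(-1052))) + 2*(-6)/(11 - 6) = (2114 - (-966 + 1052)) + 2*(-6)/5 = (2114 - 1*86) + 2*(-6)*(⅕) = (2114 - 86) - 12/5 = 2028 - 12/5 = 10128/5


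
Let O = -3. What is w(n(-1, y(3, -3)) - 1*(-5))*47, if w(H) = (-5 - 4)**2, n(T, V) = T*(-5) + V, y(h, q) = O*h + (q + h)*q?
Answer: 3807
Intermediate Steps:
y(h, q) = -3*h + q*(h + q) (y(h, q) = -3*h + (q + h)*q = -3*h + (h + q)*q = -3*h + q*(h + q))
n(T, V) = V - 5*T (n(T, V) = -5*T + V = V - 5*T)
w(H) = 81 (w(H) = (-9)**2 = 81)
w(n(-1, y(3, -3)) - 1*(-5))*47 = 81*47 = 3807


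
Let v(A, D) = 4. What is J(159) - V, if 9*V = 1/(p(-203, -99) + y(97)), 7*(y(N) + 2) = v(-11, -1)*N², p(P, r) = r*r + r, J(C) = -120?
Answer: -113978887/949824 ≈ -120.00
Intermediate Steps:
p(P, r) = r + r² (p(P, r) = r² + r = r + r²)
y(N) = -2 + 4*N²/7 (y(N) = -2 + (4*N²)/7 = -2 + 4*N²/7)
V = 7/949824 (V = 1/(9*(-99*(1 - 99) + (-2 + (4/7)*97²))) = 1/(9*(-99*(-98) + (-2 + (4/7)*9409))) = 1/(9*(9702 + (-2 + 37636/7))) = 1/(9*(9702 + 37622/7)) = 1/(9*(105536/7)) = (⅑)*(7/105536) = 7/949824 ≈ 7.3698e-6)
J(159) - V = -120 - 1*7/949824 = -120 - 7/949824 = -113978887/949824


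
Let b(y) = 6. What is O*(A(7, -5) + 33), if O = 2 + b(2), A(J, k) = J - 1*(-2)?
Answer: 336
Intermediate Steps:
A(J, k) = 2 + J (A(J, k) = J + 2 = 2 + J)
O = 8 (O = 2 + 6 = 8)
O*(A(7, -5) + 33) = 8*((2 + 7) + 33) = 8*(9 + 33) = 8*42 = 336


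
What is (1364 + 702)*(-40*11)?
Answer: -909040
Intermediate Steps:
(1364 + 702)*(-40*11) = 2066*(-440) = -909040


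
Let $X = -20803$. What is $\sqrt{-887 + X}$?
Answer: $3 i \sqrt{2410} \approx 147.28 i$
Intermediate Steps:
$\sqrt{-887 + X} = \sqrt{-887 - 20803} = \sqrt{-21690} = 3 i \sqrt{2410}$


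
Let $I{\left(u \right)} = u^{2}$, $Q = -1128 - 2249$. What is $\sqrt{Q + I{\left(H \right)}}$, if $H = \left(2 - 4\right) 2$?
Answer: $i \sqrt{3361} \approx 57.974 i$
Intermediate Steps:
$H = -4$ ($H = \left(-2\right) 2 = -4$)
$Q = -3377$
$\sqrt{Q + I{\left(H \right)}} = \sqrt{-3377 + \left(-4\right)^{2}} = \sqrt{-3377 + 16} = \sqrt{-3361} = i \sqrt{3361}$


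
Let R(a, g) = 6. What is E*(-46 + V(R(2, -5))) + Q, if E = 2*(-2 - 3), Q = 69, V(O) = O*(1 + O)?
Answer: 109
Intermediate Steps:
E = -10 (E = 2*(-5) = -10)
E*(-46 + V(R(2, -5))) + Q = -10*(-46 + 6*(1 + 6)) + 69 = -10*(-46 + 6*7) + 69 = -10*(-46 + 42) + 69 = -10*(-4) + 69 = 40 + 69 = 109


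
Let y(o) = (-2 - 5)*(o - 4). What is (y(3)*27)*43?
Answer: 8127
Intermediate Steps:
y(o) = 28 - 7*o (y(o) = -7*(-4 + o) = 28 - 7*o)
(y(3)*27)*43 = ((28 - 7*3)*27)*43 = ((28 - 21)*27)*43 = (7*27)*43 = 189*43 = 8127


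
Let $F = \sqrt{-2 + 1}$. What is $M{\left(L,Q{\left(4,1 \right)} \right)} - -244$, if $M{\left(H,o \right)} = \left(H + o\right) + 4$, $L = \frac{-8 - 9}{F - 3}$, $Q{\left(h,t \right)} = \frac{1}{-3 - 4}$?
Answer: $\frac{17707}{70} + \frac{17 i}{10} \approx 252.96 + 1.7 i$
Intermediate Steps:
$Q{\left(h,t \right)} = - \frac{1}{7}$ ($Q{\left(h,t \right)} = \frac{1}{-7} = - \frac{1}{7}$)
$F = i$ ($F = \sqrt{-1} = i \approx 1.0 i$)
$L = - \frac{17 \left(-3 - i\right)}{10}$ ($L = \frac{-8 - 9}{i - 3} = - \frac{17}{-3 + i} = - 17 \frac{-3 - i}{10} = - \frac{17 \left(-3 - i\right)}{10} \approx 5.1 + 1.7 i$)
$M{\left(H,o \right)} = 4 + H + o$
$M{\left(L,Q{\left(4,1 \right)} \right)} - -244 = \left(4 + \left(\frac{51}{10} + \frac{17 i}{10}\right) - \frac{1}{7}\right) - -244 = \left(\frac{627}{70} + \frac{17 i}{10}\right) + 244 = \frac{17707}{70} + \frac{17 i}{10}$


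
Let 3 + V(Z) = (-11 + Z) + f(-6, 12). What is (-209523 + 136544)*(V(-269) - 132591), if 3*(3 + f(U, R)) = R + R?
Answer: 9696646751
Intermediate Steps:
f(U, R) = -3 + 2*R/3 (f(U, R) = -3 + (R + R)/3 = -3 + (2*R)/3 = -3 + 2*R/3)
V(Z) = -9 + Z (V(Z) = -3 + ((-11 + Z) + (-3 + (⅔)*12)) = -3 + ((-11 + Z) + (-3 + 8)) = -3 + ((-11 + Z) + 5) = -3 + (-6 + Z) = -9 + Z)
(-209523 + 136544)*(V(-269) - 132591) = (-209523 + 136544)*((-9 - 269) - 132591) = -72979*(-278 - 132591) = -72979*(-132869) = 9696646751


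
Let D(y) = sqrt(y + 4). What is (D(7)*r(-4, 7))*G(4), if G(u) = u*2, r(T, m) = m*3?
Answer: 168*sqrt(11) ≈ 557.19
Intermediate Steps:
r(T, m) = 3*m
G(u) = 2*u
D(y) = sqrt(4 + y)
(D(7)*r(-4, 7))*G(4) = (sqrt(4 + 7)*(3*7))*(2*4) = (sqrt(11)*21)*8 = (21*sqrt(11))*8 = 168*sqrt(11)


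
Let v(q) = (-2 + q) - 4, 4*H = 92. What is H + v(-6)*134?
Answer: -1585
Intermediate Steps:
H = 23 (H = (1/4)*92 = 23)
v(q) = -6 + q
H + v(-6)*134 = 23 + (-6 - 6)*134 = 23 - 12*134 = 23 - 1608 = -1585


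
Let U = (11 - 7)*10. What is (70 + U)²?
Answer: 12100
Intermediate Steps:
U = 40 (U = 4*10 = 40)
(70 + U)² = (70 + 40)² = 110² = 12100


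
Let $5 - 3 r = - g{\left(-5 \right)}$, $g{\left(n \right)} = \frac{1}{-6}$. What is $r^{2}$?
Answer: $\frac{841}{324} \approx 2.5957$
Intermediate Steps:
$g{\left(n \right)} = - \frac{1}{6}$
$r = \frac{29}{18}$ ($r = \frac{5}{3} - \frac{\left(-1\right) \left(- \frac{1}{6}\right)}{3} = \frac{5}{3} - \frac{1}{18} = \frac{29}{18} \approx 1.6111$)
$r^{2} = \left(\frac{29}{18}\right)^{2} = \frac{841}{324}$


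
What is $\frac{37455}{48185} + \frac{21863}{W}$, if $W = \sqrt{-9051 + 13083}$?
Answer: $\frac{7491}{9637} + \frac{21863 \sqrt{7}}{168} \approx 345.09$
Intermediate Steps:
$W = 24 \sqrt{7}$ ($W = \sqrt{4032} = 24 \sqrt{7} \approx 63.498$)
$\frac{37455}{48185} + \frac{21863}{W} = \frac{37455}{48185} + \frac{21863}{24 \sqrt{7}} = 37455 \cdot \frac{1}{48185} + 21863 \frac{\sqrt{7}}{168} = \frac{7491}{9637} + \frac{21863 \sqrt{7}}{168}$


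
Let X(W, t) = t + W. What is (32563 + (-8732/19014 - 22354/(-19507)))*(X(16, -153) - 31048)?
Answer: -62775768684698685/61817683 ≈ -1.0155e+9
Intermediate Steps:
X(W, t) = W + t
(32563 + (-8732/19014 - 22354/(-19507)))*(X(16, -153) - 31048) = (32563 + (-8732/19014 - 22354/(-19507)))*((16 - 153) - 31048) = (32563 + (-8732*1/19014 - 22354*(-1/19507)))*(-137 - 31048) = (32563 + (-4366/9507 + 22354/19507))*(-31185) = (32563 + 127351916/185453049)*(-31185) = (6039034986503/185453049)*(-31185) = -62775768684698685/61817683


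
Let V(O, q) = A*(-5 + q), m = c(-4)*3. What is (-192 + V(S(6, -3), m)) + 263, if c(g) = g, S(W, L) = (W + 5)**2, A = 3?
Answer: 20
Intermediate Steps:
S(W, L) = (5 + W)**2
m = -12 (m = -4*3 = -12)
V(O, q) = -15 + 3*q (V(O, q) = 3*(-5 + q) = -15 + 3*q)
(-192 + V(S(6, -3), m)) + 263 = (-192 + (-15 + 3*(-12))) + 263 = (-192 + (-15 - 36)) + 263 = (-192 - 51) + 263 = -243 + 263 = 20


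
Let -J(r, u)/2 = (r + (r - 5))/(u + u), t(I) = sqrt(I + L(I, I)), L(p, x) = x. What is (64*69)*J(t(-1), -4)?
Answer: -5520 + 2208*I*sqrt(2) ≈ -5520.0 + 3122.6*I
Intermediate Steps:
t(I) = sqrt(2)*sqrt(I) (t(I) = sqrt(I + I) = sqrt(2*I) = sqrt(2)*sqrt(I))
J(r, u) = -(-5 + 2*r)/u (J(r, u) = -2*(r + (r - 5))/(u + u) = -2*(r + (-5 + r))/(2*u) = -2*(-5 + 2*r)*1/(2*u) = -(-5 + 2*r)/u)
(64*69)*J(t(-1), -4) = (64*69)*((5 - 2*sqrt(2)*sqrt(-1))/(-4)) = 4416*(-(5 - 2*sqrt(2)*I)/4) = 4416*(-(5 - 2*I*sqrt(2))/4) = 4416*(-5/4 + I*sqrt(2)/2) = -5520 + 2208*I*sqrt(2)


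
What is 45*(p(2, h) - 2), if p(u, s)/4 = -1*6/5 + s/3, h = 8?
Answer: 174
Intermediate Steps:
p(u, s) = -24/5 + 4*s/3 (p(u, s) = 4*(-1*6/5 + s/3) = 4*(-6*⅕ + s*(⅓)) = 4*(-6/5 + s/3) = -24/5 + 4*s/3)
45*(p(2, h) - 2) = 45*((-24/5 + (4/3)*8) - 2) = 45*((-24/5 + 32/3) - 2) = 45*(88/15 - 2) = 45*(58/15) = 174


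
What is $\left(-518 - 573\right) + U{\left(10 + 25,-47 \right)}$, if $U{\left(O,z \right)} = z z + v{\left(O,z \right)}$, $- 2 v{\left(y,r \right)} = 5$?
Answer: $\frac{2231}{2} \approx 1115.5$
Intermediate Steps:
$v{\left(y,r \right)} = - \frac{5}{2}$ ($v{\left(y,r \right)} = \left(- \frac{1}{2}\right) 5 = - \frac{5}{2}$)
$U{\left(O,z \right)} = - \frac{5}{2} + z^{2}$ ($U{\left(O,z \right)} = z z - \frac{5}{2} = z^{2} - \frac{5}{2} = - \frac{5}{2} + z^{2}$)
$\left(-518 - 573\right) + U{\left(10 + 25,-47 \right)} = \left(-518 - 573\right) - \left(\frac{5}{2} - \left(-47\right)^{2}\right) = -1091 + \left(- \frac{5}{2} + 2209\right) = -1091 + \frac{4413}{2} = \frac{2231}{2}$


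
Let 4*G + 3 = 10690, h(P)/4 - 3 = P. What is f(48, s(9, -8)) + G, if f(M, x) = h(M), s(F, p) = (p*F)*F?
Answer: 11503/4 ≈ 2875.8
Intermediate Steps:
h(P) = 12 + 4*P
s(F, p) = p*F² (s(F, p) = (F*p)*F = p*F²)
f(M, x) = 12 + 4*M
G = 10687/4 (G = -¾ + (¼)*10690 = -¾ + 5345/2 = 10687/4 ≈ 2671.8)
f(48, s(9, -8)) + G = (12 + 4*48) + 10687/4 = (12 + 192) + 10687/4 = 204 + 10687/4 = 11503/4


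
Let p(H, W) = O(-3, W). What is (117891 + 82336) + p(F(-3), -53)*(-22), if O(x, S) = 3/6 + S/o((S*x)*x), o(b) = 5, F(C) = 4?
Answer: 1002246/5 ≈ 2.0045e+5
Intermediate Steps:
O(x, S) = 1/2 + S/5 (O(x, S) = 3/6 + S/5 = 3*(1/6) + S*(1/5) = 1/2 + S/5)
p(H, W) = 1/2 + W/5
(117891 + 82336) + p(F(-3), -53)*(-22) = (117891 + 82336) + (1/2 + (1/5)*(-53))*(-22) = 200227 + (1/2 - 53/5)*(-22) = 200227 - 101/10*(-22) = 200227 + 1111/5 = 1002246/5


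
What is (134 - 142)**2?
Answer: 64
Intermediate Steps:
(134 - 142)**2 = (-8)**2 = 64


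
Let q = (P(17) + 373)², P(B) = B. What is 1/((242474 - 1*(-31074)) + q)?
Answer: 1/425648 ≈ 2.3494e-6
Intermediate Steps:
q = 152100 (q = (17 + 373)² = 390² = 152100)
1/((242474 - 1*(-31074)) + q) = 1/((242474 - 1*(-31074)) + 152100) = 1/((242474 + 31074) + 152100) = 1/(273548 + 152100) = 1/425648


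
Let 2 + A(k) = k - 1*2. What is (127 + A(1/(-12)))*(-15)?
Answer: -7375/4 ≈ -1843.8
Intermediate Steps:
A(k) = -4 + k (A(k) = -2 + (k - 1*2) = -2 + (k - 2) = -2 + (-2 + k) = -4 + k)
(127 + A(1/(-12)))*(-15) = (127 + (-4 + 1/(-12)))*(-15) = (127 + (-4 - 1/12))*(-15) = (127 - 49/12)*(-15) = (1475/12)*(-15) = -7375/4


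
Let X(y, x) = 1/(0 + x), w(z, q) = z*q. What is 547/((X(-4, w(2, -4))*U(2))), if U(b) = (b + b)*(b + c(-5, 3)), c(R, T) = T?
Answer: -1094/5 ≈ -218.80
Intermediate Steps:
w(z, q) = q*z
U(b) = 2*b*(3 + b) (U(b) = (b + b)*(b + 3) = (2*b)*(3 + b) = 2*b*(3 + b))
X(y, x) = 1/x
547/((X(-4, w(2, -4))*U(2))) = 547/(((2*2*(3 + 2))/((-4*2)))) = 547/(((2*2*5)/(-8))) = 547/((-1/8*20)) = 547/(-5/2) = 547*(-2/5) = -1094/5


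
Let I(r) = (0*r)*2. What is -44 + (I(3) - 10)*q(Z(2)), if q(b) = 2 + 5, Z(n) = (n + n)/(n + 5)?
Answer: -114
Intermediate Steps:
Z(n) = 2*n/(5 + n) (Z(n) = (2*n)/(5 + n) = 2*n/(5 + n))
I(r) = 0 (I(r) = 0*2 = 0)
q(b) = 7
-44 + (I(3) - 10)*q(Z(2)) = -44 + (0 - 10)*7 = -44 - 10*7 = -44 - 70 = -114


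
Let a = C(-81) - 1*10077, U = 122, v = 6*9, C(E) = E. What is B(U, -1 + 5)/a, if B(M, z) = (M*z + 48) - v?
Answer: -241/5079 ≈ -0.047450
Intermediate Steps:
v = 54
B(M, z) = -6 + M*z (B(M, z) = (M*z + 48) - 1*54 = (48 + M*z) - 54 = -6 + M*z)
a = -10158 (a = -81 - 1*10077 = -81 - 10077 = -10158)
B(U, -1 + 5)/a = (-6 + 122*(-1 + 5))/(-10158) = (-6 + 122*4)*(-1/10158) = (-6 + 488)*(-1/10158) = 482*(-1/10158) = -241/5079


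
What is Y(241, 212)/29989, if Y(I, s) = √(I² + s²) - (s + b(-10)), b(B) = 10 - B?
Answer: -232/29989 + 5*√4121/29989 ≈ 0.0029669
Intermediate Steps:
Y(I, s) = -20 + √(I² + s²) - s (Y(I, s) = √(I² + s²) - (s + (10 - 1*(-10))) = √(I² + s²) - (s + (10 + 10)) = √(I² + s²) - (s + 20) = √(I² + s²) - (20 + s) = √(I² + s²) + (-20 - s) = -20 + √(I² + s²) - s)
Y(241, 212)/29989 = (-20 + √(241² + 212²) - 1*212)/29989 = (-20 + √(58081 + 44944) - 212)*(1/29989) = (-20 + √103025 - 212)*(1/29989) = (-20 + 5*√4121 - 212)*(1/29989) = (-232 + 5*√4121)*(1/29989) = -232/29989 + 5*√4121/29989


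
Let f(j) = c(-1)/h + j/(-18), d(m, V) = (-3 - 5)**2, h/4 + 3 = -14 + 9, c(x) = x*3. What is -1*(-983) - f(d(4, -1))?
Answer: 284101/288 ≈ 986.46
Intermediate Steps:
c(x) = 3*x
h = -32 (h = -12 + 4*(-14 + 9) = -12 + 4*(-5) = -12 - 20 = -32)
d(m, V) = 64 (d(m, V) = (-8)**2 = 64)
f(j) = 3/32 - j/18 (f(j) = (3*(-1))/(-32) + j/(-18) = -3*(-1/32) + j*(-1/18) = 3/32 - j/18)
-1*(-983) - f(d(4, -1)) = -1*(-983) - (3/32 - 1/18*64) = 983 - (3/32 - 32/9) = 983 - 1*(-997/288) = 983 + 997/288 = 284101/288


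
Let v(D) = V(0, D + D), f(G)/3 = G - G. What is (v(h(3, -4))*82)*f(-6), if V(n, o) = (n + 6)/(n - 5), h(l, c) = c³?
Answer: 0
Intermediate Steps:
V(n, o) = (6 + n)/(-5 + n)
f(G) = 0 (f(G) = 3*(G - G) = 3*0 = 0)
v(D) = -6/5 (v(D) = (6 + 0)/(-5 + 0) = 6/(-5) = -⅕*6 = -6/5)
(v(h(3, -4))*82)*f(-6) = -6/5*82*0 = -492/5*0 = 0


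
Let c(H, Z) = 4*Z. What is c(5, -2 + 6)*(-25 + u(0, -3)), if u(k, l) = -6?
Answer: -496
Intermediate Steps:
c(5, -2 + 6)*(-25 + u(0, -3)) = (4*(-2 + 6))*(-25 - 6) = (4*4)*(-31) = 16*(-31) = -496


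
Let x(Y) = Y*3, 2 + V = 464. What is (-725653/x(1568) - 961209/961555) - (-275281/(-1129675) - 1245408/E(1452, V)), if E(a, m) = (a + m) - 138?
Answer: 2947894952655272941/5401677368791200 ≈ 545.74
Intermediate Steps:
V = 462 (V = -2 + 464 = 462)
x(Y) = 3*Y
E(a, m) = -138 + a + m
(-725653/x(1568) - 961209/961555) - (-275281/(-1129675) - 1245408/E(1452, V)) = (-725653/(3*1568) - 961209/961555) - (-275281/(-1129675) - 1245408/(-138 + 1452 + 462)) = (-725653/4704 - 961209*1/961555) - (-275281*(-1/1129675) - 1245408/1776) = (-725653*1/4704 - 961209/961555) - (275281/1129675 - 1245408*1/1776) = (-725653/4704 - 961209/961555) - (275281/1129675 - 25946/37) = -100325256793/646164960 - 1*(-29300362153/41797975) = -100325256793/646164960 + 29300362153/41797975 = 2947894952655272941/5401677368791200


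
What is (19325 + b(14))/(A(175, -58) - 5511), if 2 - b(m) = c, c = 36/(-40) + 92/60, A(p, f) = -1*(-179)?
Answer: -579791/159960 ≈ -3.6246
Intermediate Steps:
A(p, f) = 179
c = 19/30 (c = 36*(-1/40) + 92*(1/60) = -9/10 + 23/15 = 19/30 ≈ 0.63333)
b(m) = 41/30 (b(m) = 2 - 1*19/30 = 2 - 19/30 = 41/30)
(19325 + b(14))/(A(175, -58) - 5511) = (19325 + 41/30)/(179 - 5511) = (579791/30)/(-5332) = (579791/30)*(-1/5332) = -579791/159960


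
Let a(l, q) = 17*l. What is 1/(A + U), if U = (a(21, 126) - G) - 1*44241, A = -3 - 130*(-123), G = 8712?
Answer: -1/36609 ≈ -2.7316e-5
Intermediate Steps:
A = 15987 (A = -3 + 15990 = 15987)
U = -52596 (U = (17*21 - 1*8712) - 1*44241 = (357 - 8712) - 44241 = -8355 - 44241 = -52596)
1/(A + U) = 1/(15987 - 52596) = 1/(-36609) = -1/36609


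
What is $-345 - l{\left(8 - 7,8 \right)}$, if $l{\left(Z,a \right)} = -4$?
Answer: $-341$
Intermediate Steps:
$-345 - l{\left(8 - 7,8 \right)} = -345 - -4 = -345 + 4 = -341$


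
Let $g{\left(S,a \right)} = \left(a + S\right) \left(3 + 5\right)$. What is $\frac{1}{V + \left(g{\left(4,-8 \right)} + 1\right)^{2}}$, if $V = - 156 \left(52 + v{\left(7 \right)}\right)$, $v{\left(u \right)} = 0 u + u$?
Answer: $- \frac{1}{8243} \approx -0.00012132$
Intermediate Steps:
$g{\left(S,a \right)} = 8 S + 8 a$ ($g{\left(S,a \right)} = \left(S + a\right) 8 = 8 S + 8 a$)
$v{\left(u \right)} = u$ ($v{\left(u \right)} = 0 + u = u$)
$V = -9204$ ($V = - 156 \left(52 + 7\right) = \left(-156\right) 59 = -9204$)
$\frac{1}{V + \left(g{\left(4,-8 \right)} + 1\right)^{2}} = \frac{1}{-9204 + \left(\left(8 \cdot 4 + 8 \left(-8\right)\right) + 1\right)^{2}} = \frac{1}{-9204 + \left(\left(32 - 64\right) + 1\right)^{2}} = \frac{1}{-9204 + \left(-32 + 1\right)^{2}} = \frac{1}{-9204 + \left(-31\right)^{2}} = \frac{1}{-9204 + 961} = \frac{1}{-8243} = - \frac{1}{8243}$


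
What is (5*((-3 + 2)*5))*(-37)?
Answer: 925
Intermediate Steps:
(5*((-3 + 2)*5))*(-37) = (5*(-1*5))*(-37) = (5*(-5))*(-37) = -25*(-37) = 925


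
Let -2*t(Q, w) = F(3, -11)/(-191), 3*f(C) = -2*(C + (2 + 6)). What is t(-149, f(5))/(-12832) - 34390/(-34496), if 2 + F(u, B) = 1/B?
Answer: 2633965617/2642083136 ≈ 0.99693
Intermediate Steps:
F(u, B) = -2 + 1/B
f(C) = -16/3 - 2*C/3 (f(C) = (-2*(C + (2 + 6)))/3 = (-2*(C + 8))/3 = (-2*(8 + C))/3 = (-16 - 2*C)/3 = -16/3 - 2*C/3)
t(Q, w) = -23/4202 (t(Q, w) = -(-2 + 1/(-11))/(2*(-191)) = -(-2 - 1/11)*(-1)/(2*191) = -(-23)*(-1)/(22*191) = -½*23/2101 = -23/4202)
t(-149, f(5))/(-12832) - 34390/(-34496) = -23/4202/(-12832) - 34390/(-34496) = -23/4202*(-1/12832) - 34390*(-1/34496) = 23/53920064 + 17195/17248 = 2633965617/2642083136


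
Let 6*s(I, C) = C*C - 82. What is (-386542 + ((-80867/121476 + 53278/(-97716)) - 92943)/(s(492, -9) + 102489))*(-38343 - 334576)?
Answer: 859636337180581593607649/5963518155122 ≈ 1.4415e+11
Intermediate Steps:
s(I, C) = -41/3 + C²/6 (s(I, C) = (C*C - 82)/6 = (C² - 82)/6 = (-82 + C²)/6 = -41/3 + C²/6)
(-386542 + ((-80867/121476 + 53278/(-97716)) - 92943)/(s(492, -9) + 102489))*(-38343 - 334576) = (-386542 + ((-80867/121476 + 53278/(-97716)) - 92943)/((-41/3 + (⅙)*(-9)²) + 102489))*(-38343 - 334576) = (-386542 + ((-80867*1/121476 + 53278*(-1/97716)) - 92943)/((-41/3 + (⅙)*81) + 102489))*(-372919) = (-386542 + ((-80867/121476 - 1567/2874) - 92943)/((-41/3 + 27/2) + 102489))*(-372919) = (-386542 + (-23486925/19395668 - 92943)/(-⅙ + 102489))*(-372919) = (-386542 - 1802715057849/(19395668*614933/6))*(-372919) = (-386542 - 1802715057849/19395668*6/614933)*(-372919) = (-386542 - 5408145173547/5963518155122)*(-372919) = -2305155642862341671/5963518155122*(-372919) = 859636337180581593607649/5963518155122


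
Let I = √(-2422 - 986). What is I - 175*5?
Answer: -875 + 4*I*√213 ≈ -875.0 + 58.378*I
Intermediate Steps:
I = 4*I*√213 (I = √(-3408) = 4*I*√213 ≈ 58.378*I)
I - 175*5 = 4*I*√213 - 175*5 = 4*I*√213 - 1*875 = 4*I*√213 - 875 = -875 + 4*I*√213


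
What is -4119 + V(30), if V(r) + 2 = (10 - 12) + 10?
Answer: -4113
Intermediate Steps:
V(r) = 6 (V(r) = -2 + ((10 - 12) + 10) = -2 + (-2 + 10) = -2 + 8 = 6)
-4119 + V(30) = -4119 + 6 = -4113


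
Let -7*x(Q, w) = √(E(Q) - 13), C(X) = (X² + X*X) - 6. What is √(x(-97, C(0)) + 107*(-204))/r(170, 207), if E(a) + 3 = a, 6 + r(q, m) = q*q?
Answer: √(-1069572 - 7*I*√113)/202258 ≈ 1.7787e-7 - 0.0051133*I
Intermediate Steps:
r(q, m) = -6 + q² (r(q, m) = -6 + q*q = -6 + q²)
E(a) = -3 + a
C(X) = -6 + 2*X² (C(X) = (X² + X²) - 6 = 2*X² - 6 = -6 + 2*X²)
x(Q, w) = -√(-16 + Q)/7 (x(Q, w) = -√((-3 + Q) - 13)/7 = -√(-16 + Q)/7)
√(x(-97, C(0)) + 107*(-204))/r(170, 207) = √(-√(-16 - 97)/7 + 107*(-204))/(-6 + 170²) = √(-I*√113/7 - 21828)/(-6 + 28900) = √(-I*√113/7 - 21828)/28894 = √(-I*√113/7 - 21828)*(1/28894) = √(-21828 - I*√113/7)*(1/28894) = √(-21828 - I*√113/7)/28894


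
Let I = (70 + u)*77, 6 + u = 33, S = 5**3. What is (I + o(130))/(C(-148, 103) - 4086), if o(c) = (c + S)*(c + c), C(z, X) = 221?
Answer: -73769/3865 ≈ -19.086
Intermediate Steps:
S = 125
u = 27 (u = -6 + 33 = 27)
o(c) = 2*c*(125 + c) (o(c) = (c + 125)*(c + c) = (125 + c)*(2*c) = 2*c*(125 + c))
I = 7469 (I = (70 + 27)*77 = 97*77 = 7469)
(I + o(130))/(C(-148, 103) - 4086) = (7469 + 2*130*(125 + 130))/(221 - 4086) = (7469 + 2*130*255)/(-3865) = (7469 + 66300)*(-1/3865) = 73769*(-1/3865) = -73769/3865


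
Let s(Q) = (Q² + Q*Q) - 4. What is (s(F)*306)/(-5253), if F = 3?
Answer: -84/103 ≈ -0.81553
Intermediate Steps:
s(Q) = -4 + 2*Q² (s(Q) = (Q² + Q²) - 4 = 2*Q² - 4 = -4 + 2*Q²)
(s(F)*306)/(-5253) = ((-4 + 2*3²)*306)/(-5253) = ((-4 + 2*9)*306)*(-1/5253) = ((-4 + 18)*306)*(-1/5253) = (14*306)*(-1/5253) = 4284*(-1/5253) = -84/103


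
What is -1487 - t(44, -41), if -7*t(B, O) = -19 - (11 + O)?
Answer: -10398/7 ≈ -1485.4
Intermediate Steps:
t(B, O) = 30/7 + O/7 (t(B, O) = -(-19 - (11 + O))/7 = -(-19 + (-11 - O))/7 = -(-30 - O)/7 = 30/7 + O/7)
-1487 - t(44, -41) = -1487 - (30/7 + (⅐)*(-41)) = -1487 - (30/7 - 41/7) = -1487 - 1*(-11/7) = -1487 + 11/7 = -10398/7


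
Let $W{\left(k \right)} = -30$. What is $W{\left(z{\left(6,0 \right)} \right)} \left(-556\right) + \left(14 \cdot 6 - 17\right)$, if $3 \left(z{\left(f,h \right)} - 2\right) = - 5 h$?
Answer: $16747$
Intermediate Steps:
$z{\left(f,h \right)} = 2 - \frac{5 h}{3}$ ($z{\left(f,h \right)} = 2 + \frac{\left(-5\right) h}{3} = 2 - \frac{5 h}{3}$)
$W{\left(z{\left(6,0 \right)} \right)} \left(-556\right) + \left(14 \cdot 6 - 17\right) = \left(-30\right) \left(-556\right) + \left(14 \cdot 6 - 17\right) = 16680 + \left(84 - 17\right) = 16680 + 67 = 16747$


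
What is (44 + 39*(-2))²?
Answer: 1156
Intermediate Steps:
(44 + 39*(-2))² = (44 - 78)² = (-34)² = 1156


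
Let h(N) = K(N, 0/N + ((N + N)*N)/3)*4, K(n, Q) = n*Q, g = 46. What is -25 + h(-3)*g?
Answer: -3337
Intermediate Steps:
K(n, Q) = Q*n
h(N) = 8*N**3/3 (h(N) = ((0/N + ((N + N)*N)/3)*N)*4 = ((0 + ((2*N)*N)*(1/3))*N)*4 = ((0 + (2*N**2)*(1/3))*N)*4 = ((0 + 2*N**2/3)*N)*4 = ((2*N**2/3)*N)*4 = (2*N**3/3)*4 = 8*N**3/3)
-25 + h(-3)*g = -25 + ((8/3)*(-3)**3)*46 = -25 + ((8/3)*(-27))*46 = -25 - 72*46 = -25 - 3312 = -3337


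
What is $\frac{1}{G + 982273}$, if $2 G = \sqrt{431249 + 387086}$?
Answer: $\frac{3929092}{3859440167781} - \frac{2 \sqrt{818335}}{3859440167781} \approx 1.0176 \cdot 10^{-6}$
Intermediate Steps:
$G = \frac{\sqrt{818335}}{2}$ ($G = \frac{\sqrt{431249 + 387086}}{2} = \frac{\sqrt{818335}}{2} \approx 452.31$)
$\frac{1}{G + 982273} = \frac{1}{\frac{\sqrt{818335}}{2} + 982273} = \frac{1}{982273 + \frac{\sqrt{818335}}{2}}$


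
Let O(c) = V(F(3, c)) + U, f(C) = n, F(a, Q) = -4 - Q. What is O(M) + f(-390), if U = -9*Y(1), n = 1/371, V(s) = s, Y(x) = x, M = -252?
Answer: 88670/371 ≈ 239.00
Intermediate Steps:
n = 1/371 ≈ 0.0026954
U = -9 (U = -9*1 = -9)
f(C) = 1/371
O(c) = -13 - c (O(c) = (-4 - c) - 9 = -13 - c)
O(M) + f(-390) = (-13 - 1*(-252)) + 1/371 = (-13 + 252) + 1/371 = 239 + 1/371 = 88670/371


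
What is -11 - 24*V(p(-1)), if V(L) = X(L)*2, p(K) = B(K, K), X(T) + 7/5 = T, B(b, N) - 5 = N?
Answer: -679/5 ≈ -135.80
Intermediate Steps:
B(b, N) = 5 + N
X(T) = -7/5 + T
p(K) = 5 + K
V(L) = -14/5 + 2*L (V(L) = (-7/5 + L)*2 = -14/5 + 2*L)
-11 - 24*V(p(-1)) = -11 - 24*(-14/5 + 2*(5 - 1)) = -11 - 24*(-14/5 + 2*4) = -11 - 24*(-14/5 + 8) = -11 - 24*26/5 = -11 - 624/5 = -679/5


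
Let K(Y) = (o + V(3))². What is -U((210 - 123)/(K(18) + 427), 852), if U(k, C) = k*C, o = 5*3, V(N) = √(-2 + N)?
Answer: -74124/683 ≈ -108.53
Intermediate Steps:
o = 15
K(Y) = 256 (K(Y) = (15 + √(-2 + 3))² = (15 + √1)² = (15 + 1)² = 16² = 256)
U(k, C) = C*k
-U((210 - 123)/(K(18) + 427), 852) = -852*(210 - 123)/(256 + 427) = -852*87/683 = -1*74124/683 = -74124/683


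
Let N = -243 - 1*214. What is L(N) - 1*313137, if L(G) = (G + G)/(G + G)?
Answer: -313136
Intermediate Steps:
N = -457 (N = -243 - 214 = -457)
L(G) = 1 (L(G) = (2*G)/((2*G)) = (2*G)*(1/(2*G)) = 1)
L(N) - 1*313137 = 1 - 1*313137 = 1 - 313137 = -313136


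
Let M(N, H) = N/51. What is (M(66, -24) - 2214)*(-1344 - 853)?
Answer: 82642352/17 ≈ 4.8613e+6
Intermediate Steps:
M(N, H) = N/51 (M(N, H) = N*(1/51) = N/51)
(M(66, -24) - 2214)*(-1344 - 853) = ((1/51)*66 - 2214)*(-1344 - 853) = (22/17 - 2214)*(-2197) = -37616/17*(-2197) = 82642352/17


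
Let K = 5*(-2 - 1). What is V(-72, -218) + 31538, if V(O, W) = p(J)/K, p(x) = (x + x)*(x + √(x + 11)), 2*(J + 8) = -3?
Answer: 945779/30 + 19*√6/30 ≈ 31528.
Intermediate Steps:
J = -19/2 (J = -8 + (½)*(-3) = -8 - 3/2 = -19/2 ≈ -9.5000)
p(x) = 2*x*(x + √(11 + x)) (p(x) = (2*x)*(x + √(11 + x)) = 2*x*(x + √(11 + x)))
K = -15 (K = 5*(-3) = -15)
V(O, W) = -361/30 + 19*√6/30 (V(O, W) = (2*(-19/2)*(-19/2 + √(11 - 19/2)))/(-15) = (2*(-19/2)*(-19/2 + √(3/2)))*(-1/15) = (2*(-19/2)*(-19/2 + √6/2))*(-1/15) = (361/2 - 19*√6/2)*(-1/15) = -361/30 + 19*√6/30)
V(-72, -218) + 31538 = (-361/30 + 19*√6/30) + 31538 = 945779/30 + 19*√6/30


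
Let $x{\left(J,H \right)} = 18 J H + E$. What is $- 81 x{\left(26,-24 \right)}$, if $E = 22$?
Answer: $908010$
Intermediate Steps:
$x{\left(J,H \right)} = 22 + 18 H J$ ($x{\left(J,H \right)} = 18 J H + 22 = 18 H J + 22 = 22 + 18 H J$)
$- 81 x{\left(26,-24 \right)} = - 81 \left(22 + 18 \left(-24\right) 26\right) = - 81 \left(22 - 11232\right) = \left(-81\right) \left(-11210\right) = 908010$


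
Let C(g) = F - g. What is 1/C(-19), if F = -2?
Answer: 1/17 ≈ 0.058824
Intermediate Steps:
C(g) = -2 - g
1/C(-19) = 1/(-2 - 1*(-19)) = 1/(-2 + 19) = 1/17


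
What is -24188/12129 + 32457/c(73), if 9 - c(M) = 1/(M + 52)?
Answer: 49181681813/13632996 ≈ 3607.5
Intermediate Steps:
c(M) = 9 - 1/(52 + M) (c(M) = 9 - 1/(M + 52) = 9 - 1/(52 + M))
-24188/12129 + 32457/c(73) = -24188/12129 + 32457/(((467 + 9*73)/(52 + 73))) = -24188*1/12129 + 32457/(((467 + 657)/125)) = -24188/12129 + 32457/(((1/125)*1124)) = -24188/12129 + 32457/(1124/125) = -24188/12129 + 32457*(125/1124) = -24188/12129 + 4057125/1124 = 49181681813/13632996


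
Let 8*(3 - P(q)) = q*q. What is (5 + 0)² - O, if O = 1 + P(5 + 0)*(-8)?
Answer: 23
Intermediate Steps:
P(q) = 3 - q²/8 (P(q) = 3 - q*q/8 = 3 - q²/8)
O = 2 (O = 1 + (3 - (5 + 0)²/8)*(-8) = 1 + (3 - ⅛*5²)*(-8) = 1 + (3 - ⅛*25)*(-8) = 1 + (3 - 25/8)*(-8) = 1 - ⅛*(-8) = 1 + 1 = 2)
(5 + 0)² - O = (5 + 0)² - 1*2 = 5² - 2 = 25 - 2 = 23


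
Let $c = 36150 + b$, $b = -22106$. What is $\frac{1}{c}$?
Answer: $\frac{1}{14044} \approx 7.1205 \cdot 10^{-5}$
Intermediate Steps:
$c = 14044$ ($c = 36150 - 22106 = 14044$)
$\frac{1}{c} = \frac{1}{14044}$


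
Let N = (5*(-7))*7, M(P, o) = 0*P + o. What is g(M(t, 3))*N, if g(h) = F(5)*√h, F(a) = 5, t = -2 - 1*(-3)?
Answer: -1225*√3 ≈ -2121.8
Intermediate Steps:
t = 1 (t = -2 + 3 = 1)
M(P, o) = o (M(P, o) = 0 + o = o)
N = -245 (N = -35*7 = -245)
g(h) = 5*√h
g(M(t, 3))*N = (5*√3)*(-245) = -1225*√3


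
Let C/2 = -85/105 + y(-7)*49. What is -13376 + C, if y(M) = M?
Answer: -295336/21 ≈ -14064.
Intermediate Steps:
C = -14440/21 (C = 2*(-85/105 - 7*49) = 2*(-85*1/105 - 343) = 2*(-17/21 - 343) = 2*(-7220/21) = -14440/21 ≈ -687.62)
-13376 + C = -13376 - 14440/21 = -295336/21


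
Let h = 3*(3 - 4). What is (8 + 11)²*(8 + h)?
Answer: 1805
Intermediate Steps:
h = -3 (h = 3*(-1) = -3)
(8 + 11)²*(8 + h) = (8 + 11)²*(8 - 3) = 19²*5 = 361*5 = 1805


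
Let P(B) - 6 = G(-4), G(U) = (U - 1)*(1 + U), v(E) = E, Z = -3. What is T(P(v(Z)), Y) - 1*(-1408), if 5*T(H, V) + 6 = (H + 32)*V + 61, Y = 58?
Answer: 10169/5 ≈ 2033.8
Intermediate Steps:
G(U) = (1 + U)*(-1 + U) (G(U) = (-1 + U)*(1 + U) = (1 + U)*(-1 + U))
P(B) = 21 (P(B) = 6 + (-1 + (-4)²) = 6 + (-1 + 16) = 6 + 15 = 21)
T(H, V) = 11 + V*(32 + H)/5 (T(H, V) = -6/5 + ((H + 32)*V + 61)/5 = -6/5 + ((32 + H)*V + 61)/5 = -6/5 + (V*(32 + H) + 61)/5 = -6/5 + (61 + V*(32 + H))/5 = -6/5 + (61/5 + V*(32 + H)/5) = 11 + V*(32 + H)/5)
T(P(v(Z)), Y) - 1*(-1408) = (11 + (32/5)*58 + (⅕)*21*58) - 1*(-1408) = (11 + 1856/5 + 1218/5) + 1408 = 3129/5 + 1408 = 10169/5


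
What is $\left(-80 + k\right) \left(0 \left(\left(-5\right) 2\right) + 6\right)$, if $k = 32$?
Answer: $-288$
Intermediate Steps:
$\left(-80 + k\right) \left(0 \left(\left(-5\right) 2\right) + 6\right) = \left(-80 + 32\right) \left(0 \left(\left(-5\right) 2\right) + 6\right) = - 48 \left(0 \left(-10\right) + 6\right) = - 48 \left(0 + 6\right) = \left(-48\right) 6 = -288$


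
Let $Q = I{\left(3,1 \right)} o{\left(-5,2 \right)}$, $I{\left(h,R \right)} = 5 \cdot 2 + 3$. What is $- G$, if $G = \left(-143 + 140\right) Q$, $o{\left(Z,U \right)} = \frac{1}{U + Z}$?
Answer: $-13$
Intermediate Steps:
$I{\left(h,R \right)} = 13$ ($I{\left(h,R \right)} = 10 + 3 = 13$)
$Q = - \frac{13}{3}$ ($Q = \frac{13}{2 - 5} = \frac{13}{-3} = 13 \left(- \frac{1}{3}\right) = - \frac{13}{3} \approx -4.3333$)
$G = 13$ ($G = \left(-143 + 140\right) \left(- \frac{13}{3}\right) = \left(-3\right) \left(- \frac{13}{3}\right) = 13$)
$- G = \left(-1\right) 13 = -13$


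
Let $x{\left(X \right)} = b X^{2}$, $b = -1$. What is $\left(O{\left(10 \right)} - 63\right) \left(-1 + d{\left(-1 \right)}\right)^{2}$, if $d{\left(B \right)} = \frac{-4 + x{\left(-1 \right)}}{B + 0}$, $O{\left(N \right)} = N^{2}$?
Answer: $592$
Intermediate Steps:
$x{\left(X \right)} = - X^{2}$
$d{\left(B \right)} = - \frac{5}{B}$ ($d{\left(B \right)} = \frac{-4 - \left(-1\right)^{2}}{B + 0} = \frac{-4 - 1}{B} = - \frac{5}{B}$)
$\left(O{\left(10 \right)} - 63\right) \left(-1 + d{\left(-1 \right)}\right)^{2} = \left(10^{2} - 63\right) \left(-1 - \frac{5}{-1}\right)^{2} = \left(100 - 63\right) \left(-1 - -5\right)^{2} = 37 \left(-1 + 5\right)^{2} = 37 \cdot 4^{2} = 37 \cdot 16 = 592$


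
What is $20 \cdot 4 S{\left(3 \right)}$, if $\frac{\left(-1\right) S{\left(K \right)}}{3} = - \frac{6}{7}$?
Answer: $\frac{1440}{7} \approx 205.71$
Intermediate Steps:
$S{\left(K \right)} = \frac{18}{7}$ ($S{\left(K \right)} = - 3 \left(- \frac{6}{7}\right) = - 3 \left(\left(-6\right) \frac{1}{7}\right) = \left(-3\right) \left(- \frac{6}{7}\right) = \frac{18}{7}$)
$20 \cdot 4 S{\left(3 \right)} = 20 \cdot 4 \cdot \frac{18}{7} = 80 \cdot \frac{18}{7} = \frac{1440}{7}$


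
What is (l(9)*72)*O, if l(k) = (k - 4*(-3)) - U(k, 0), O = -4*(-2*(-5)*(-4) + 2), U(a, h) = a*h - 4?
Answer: 273600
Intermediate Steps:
U(a, h) = -4 + a*h
O = 152 (O = -4*(10*(-4) + 2) = -4*(-40 + 2) = -4*(-38) = 152)
l(k) = 16 + k (l(k) = (k - 4*(-3)) - (-4 + k*0) = (k + 12) - (-4 + 0) = (12 + k) - 1*(-4) = (12 + k) + 4 = 16 + k)
(l(9)*72)*O = ((16 + 9)*72)*152 = (25*72)*152 = 1800*152 = 273600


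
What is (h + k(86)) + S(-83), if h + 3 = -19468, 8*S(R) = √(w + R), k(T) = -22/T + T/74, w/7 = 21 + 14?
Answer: -30976919/1591 + 9*√2/8 ≈ -19469.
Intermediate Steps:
w = 245 (w = 7*(21 + 14) = 7*35 = 245)
k(T) = -22/T + T/74 (k(T) = -22/T + T*(1/74) = -22/T + T/74)
S(R) = √(245 + R)/8
h = -19471 (h = -3 - 19468 = -19471)
(h + k(86)) + S(-83) = (-19471 + (-22/86 + (1/74)*86)) + √(245 - 83)/8 = (-19471 + (-22*1/86 + 43/37)) + √162/8 = (-19471 + (-11/43 + 43/37)) + (9*√2)/8 = (-19471 + 1442/1591) + 9*√2/8 = -30976919/1591 + 9*√2/8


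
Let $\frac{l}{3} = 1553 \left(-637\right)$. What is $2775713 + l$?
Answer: $-192070$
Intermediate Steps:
$l = -2967783$ ($l = 3 \cdot 1553 \left(-637\right) = 3 \left(-989261\right) = -2967783$)
$2775713 + l = 2775713 - 2967783 = -192070$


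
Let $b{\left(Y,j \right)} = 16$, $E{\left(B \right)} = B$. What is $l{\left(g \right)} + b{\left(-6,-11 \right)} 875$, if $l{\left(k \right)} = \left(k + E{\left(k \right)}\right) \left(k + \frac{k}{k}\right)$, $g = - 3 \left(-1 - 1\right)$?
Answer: $14084$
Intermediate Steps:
$g = 6$ ($g = \left(-3\right) \left(-2\right) = 6$)
$l{\left(k \right)} = 2 k \left(1 + k\right)$ ($l{\left(k \right)} = \left(k + k\right) \left(k + \frac{k}{k}\right) = 2 k \left(k + 1\right) = 2 k \left(1 + k\right)$)
$l{\left(g \right)} + b{\left(-6,-11 \right)} 875 = 2 \cdot 6 \left(1 + 6\right) + 16 \cdot 875 = 2 \cdot 6 \cdot 7 + 14000 = 84 + 14000 = 14084$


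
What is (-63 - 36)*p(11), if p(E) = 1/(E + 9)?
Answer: -99/20 ≈ -4.9500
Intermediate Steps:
p(E) = 1/(9 + E)
(-63 - 36)*p(11) = (-63 - 36)/(9 + 11) = -99/20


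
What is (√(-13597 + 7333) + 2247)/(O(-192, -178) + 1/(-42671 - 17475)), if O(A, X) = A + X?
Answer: -45049354/7418007 - 120292*I*√174/7418007 ≈ -6.073 - 0.21391*I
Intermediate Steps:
(√(-13597 + 7333) + 2247)/(O(-192, -178) + 1/(-42671 - 17475)) = (√(-13597 + 7333) + 2247)/((-192 - 178) + 1/(-42671 - 17475)) = (√(-6264) + 2247)/(-370 + 1/(-60146)) = (6*I*√174 + 2247)/(-370 - 1/60146) = (2247 + 6*I*√174)/(-22254021/60146) = (2247 + 6*I*√174)*(-60146/22254021) = -45049354/7418007 - 120292*I*√174/7418007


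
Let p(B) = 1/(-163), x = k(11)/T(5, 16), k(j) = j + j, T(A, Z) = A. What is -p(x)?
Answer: 1/163 ≈ 0.0061350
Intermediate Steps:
k(j) = 2*j
x = 22/5 (x = (2*11)/5 = 22*(1/5) = 22/5 ≈ 4.4000)
p(B) = -1/163
-p(x) = -1*(-1/163) = 1/163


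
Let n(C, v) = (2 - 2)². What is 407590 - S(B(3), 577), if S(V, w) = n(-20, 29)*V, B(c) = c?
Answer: 407590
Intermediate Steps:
n(C, v) = 0 (n(C, v) = 0² = 0)
S(V, w) = 0 (S(V, w) = 0*V = 0)
407590 - S(B(3), 577) = 407590 - 1*0 = 407590 + 0 = 407590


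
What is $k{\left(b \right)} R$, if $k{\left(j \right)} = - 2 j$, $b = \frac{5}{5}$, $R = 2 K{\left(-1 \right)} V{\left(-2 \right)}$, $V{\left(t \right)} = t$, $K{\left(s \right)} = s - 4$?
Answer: $-40$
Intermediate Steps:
$K{\left(s \right)} = -4 + s$
$R = 20$ ($R = 2 \left(-4 - 1\right) \left(-2\right) = 2 \left(-5\right) \left(-2\right) = \left(-10\right) \left(-2\right) = 20$)
$b = 1$ ($b = 5 \cdot \frac{1}{5} = 1$)
$k{\left(b \right)} R = \left(-2\right) 1 \cdot 20 = \left(-2\right) 20 = -40$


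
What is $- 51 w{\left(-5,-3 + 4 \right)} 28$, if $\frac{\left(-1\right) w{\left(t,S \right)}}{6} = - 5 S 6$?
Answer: $-257040$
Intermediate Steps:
$w{\left(t,S \right)} = 180 S$ ($w{\left(t,S \right)} = - 6 - 5 S 6 = - 6 \left(- 30 S\right) = 180 S$)
$- 51 w{\left(-5,-3 + 4 \right)} 28 = - 51 \cdot 180 \left(-3 + 4\right) 28 = - 51 \cdot 180 \cdot 1 \cdot 28 = \left(-51\right) 180 \cdot 28 = \left(-9180\right) 28 = -257040$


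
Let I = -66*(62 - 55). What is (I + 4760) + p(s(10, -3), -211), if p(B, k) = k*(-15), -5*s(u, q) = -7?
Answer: 7463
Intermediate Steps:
s(u, q) = 7/5 (s(u, q) = -⅕*(-7) = 7/5)
I = -462 (I = -66*7 = -462)
p(B, k) = -15*k
(I + 4760) + p(s(10, -3), -211) = (-462 + 4760) - 15*(-211) = 4298 + 3165 = 7463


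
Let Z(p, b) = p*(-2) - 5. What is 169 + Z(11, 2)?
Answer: 142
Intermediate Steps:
Z(p, b) = -5 - 2*p (Z(p, b) = -2*p - 5 = -5 - 2*p)
169 + Z(11, 2) = 169 + (-5 - 2*11) = 169 + (-5 - 22) = 169 - 27 = 142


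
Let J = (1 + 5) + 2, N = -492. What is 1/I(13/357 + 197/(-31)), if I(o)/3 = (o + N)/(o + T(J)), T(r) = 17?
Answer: -118213/16544670 ≈ -0.0071451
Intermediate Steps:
J = 8 (J = 6 + 2 = 8)
I(o) = 3*(-492 + o)/(17 + o) (I(o) = 3*((o - 492)/(o + 17)) = 3*((-492 + o)/(17 + o)) = 3*(-492 + o)/(17 + o))
1/I(13/357 + 197/(-31)) = 1/(3*(-492 + (13/357 + 197/(-31)))/(17 + (13/357 + 197/(-31)))) = 1/(3*(-492 + (13*(1/357) + 197*(-1/31)))/(17 + (13*(1/357) + 197*(-1/31)))) = 1/(3*(-492 + (13/357 - 197/31))/(17 + (13/357 - 197/31))) = 1/(3*(-492 - 69926/11067)/(17 - 69926/11067)) = 1/(3*(-5514890/11067)/(118213/11067)) = 1/(3*(11067/118213)*(-5514890/11067)) = 1/(-16544670/118213) = -118213/16544670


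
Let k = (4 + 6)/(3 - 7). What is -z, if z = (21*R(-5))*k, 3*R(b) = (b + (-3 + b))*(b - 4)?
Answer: 4095/2 ≈ 2047.5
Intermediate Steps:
R(b) = (-4 + b)*(-3 + 2*b)/3 (R(b) = ((b + (-3 + b))*(b - 4))/3 = ((-3 + 2*b)*(-4 + b))/3 = ((-4 + b)*(-3 + 2*b))/3 = (-4 + b)*(-3 + 2*b)/3)
k = -5/2 (k = 10/(-4) = 10*(-¼) = -5/2 ≈ -2.5000)
z = -4095/2 (z = (21*(4 - 11/3*(-5) + (⅔)*(-5)²))*(-5/2) = (21*(4 + 55/3 + (⅔)*25))*(-5/2) = (21*(4 + 55/3 + 50/3))*(-5/2) = (21*39)*(-5/2) = 819*(-5/2) = -4095/2 ≈ -2047.5)
-z = -1*(-4095/2) = 4095/2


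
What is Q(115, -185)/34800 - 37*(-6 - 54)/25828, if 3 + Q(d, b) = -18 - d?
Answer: 2304481/28087950 ≈ 0.082045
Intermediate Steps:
Q(d, b) = -21 - d (Q(d, b) = -3 + (-18 - d) = -21 - d)
Q(115, -185)/34800 - 37*(-6 - 54)/25828 = (-21 - 1*115)/34800 - 37*(-6 - 54)/25828 = (-21 - 115)*(1/34800) - 37*(-60)*(1/25828) = -136*1/34800 + 2220*(1/25828) = -17/4350 + 555/6457 = 2304481/28087950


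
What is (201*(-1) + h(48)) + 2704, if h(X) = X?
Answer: 2551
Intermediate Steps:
(201*(-1) + h(48)) + 2704 = (201*(-1) + 48) + 2704 = (-201 + 48) + 2704 = -153 + 2704 = 2551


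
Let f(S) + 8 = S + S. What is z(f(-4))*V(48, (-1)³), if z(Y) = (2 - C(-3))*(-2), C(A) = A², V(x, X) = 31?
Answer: 434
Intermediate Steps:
f(S) = -8 + 2*S (f(S) = -8 + (S + S) = -8 + 2*S)
z(Y) = 14 (z(Y) = (2 - 1*(-3)²)*(-2) = (2 - 1*9)*(-2) = (2 - 9)*(-2) = -7*(-2) = 14)
z(f(-4))*V(48, (-1)³) = 14*31 = 434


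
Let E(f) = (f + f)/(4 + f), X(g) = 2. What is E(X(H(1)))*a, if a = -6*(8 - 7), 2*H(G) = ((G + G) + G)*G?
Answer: -4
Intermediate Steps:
H(G) = 3*G²/2 (H(G) = (((G + G) + G)*G)/2 = ((2*G + G)*G)/2 = ((3*G)*G)/2 = (3*G²)/2 = 3*G²/2)
a = -6 (a = -6*1 = -6)
E(f) = 2*f/(4 + f) (E(f) = (2*f)/(4 + f) = 2*f/(4 + f))
E(X(H(1)))*a = (2*2/(4 + 2))*(-6) = (2*2/6)*(-6) = (2*2*(⅙))*(-6) = (⅔)*(-6) = -4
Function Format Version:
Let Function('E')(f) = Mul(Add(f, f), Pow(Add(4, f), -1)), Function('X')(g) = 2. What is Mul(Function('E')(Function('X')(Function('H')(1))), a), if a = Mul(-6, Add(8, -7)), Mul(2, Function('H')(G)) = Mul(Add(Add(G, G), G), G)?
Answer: -4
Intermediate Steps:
Function('H')(G) = Mul(Rational(3, 2), Pow(G, 2)) (Function('H')(G) = Mul(Rational(1, 2), Mul(Add(Add(G, G), G), G)) = Mul(Rational(1, 2), Mul(Add(Mul(2, G), G), G)) = Mul(Rational(1, 2), Mul(Mul(3, G), G)) = Mul(Rational(1, 2), Mul(3, Pow(G, 2))) = Mul(Rational(3, 2), Pow(G, 2)))
a = -6 (a = Mul(-6, 1) = -6)
Function('E')(f) = Mul(2, f, Pow(Add(4, f), -1)) (Function('E')(f) = Mul(Mul(2, f), Pow(Add(4, f), -1)) = Mul(2, f, Pow(Add(4, f), -1)))
Mul(Function('E')(Function('X')(Function('H')(1))), a) = Mul(Mul(2, 2, Pow(Add(4, 2), -1)), -6) = Mul(Mul(2, 2, Pow(6, -1)), -6) = Mul(Mul(2, 2, Rational(1, 6)), -6) = Mul(Rational(2, 3), -6) = -4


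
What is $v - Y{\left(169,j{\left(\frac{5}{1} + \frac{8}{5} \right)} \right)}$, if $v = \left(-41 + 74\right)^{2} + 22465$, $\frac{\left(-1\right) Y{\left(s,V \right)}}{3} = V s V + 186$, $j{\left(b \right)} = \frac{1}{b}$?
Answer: $\frac{8756881}{363} \approx 24124.0$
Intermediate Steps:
$Y{\left(s,V \right)} = -558 - 3 s V^{2}$ ($Y{\left(s,V \right)} = - 3 \left(V s V + 186\right) = - 3 \left(s V^{2} + 186\right) = - 3 \left(186 + s V^{2}\right) = -558 - 3 s V^{2}$)
$v = 23554$ ($v = 33^{2} + 22465 = 1089 + 22465 = 23554$)
$v - Y{\left(169,j{\left(\frac{5}{1} + \frac{8}{5} \right)} \right)} = 23554 - \left(-558 - 507 \left(\frac{1}{\frac{5}{1} + \frac{8}{5}}\right)^{2}\right) = 23554 - \left(-558 - 507 \left(\frac{1}{5 \cdot 1 + 8 \cdot \frac{1}{5}}\right)^{2}\right) = 23554 - \left(-558 - 507 \left(\frac{1}{5 + \frac{8}{5}}\right)^{2}\right) = 23554 - \left(-558 - 507 \left(\frac{1}{\frac{33}{5}}\right)^{2}\right) = 23554 - \left(-558 - 507 \left(\frac{5}{33}\right)^{2}\right) = 23554 - \left(-558 - 507 \cdot \frac{25}{1089}\right) = 23554 - \left(-558 - \frac{4225}{363}\right) = 23554 - - \frac{206779}{363} = 23554 + \frac{206779}{363} = \frac{8756881}{363}$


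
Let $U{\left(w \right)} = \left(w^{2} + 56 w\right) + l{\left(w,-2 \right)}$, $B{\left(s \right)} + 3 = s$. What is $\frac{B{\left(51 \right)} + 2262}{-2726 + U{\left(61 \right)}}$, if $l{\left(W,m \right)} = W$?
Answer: $\frac{1155}{2236} \approx 0.51655$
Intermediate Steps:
$B{\left(s \right)} = -3 + s$
$U{\left(w \right)} = w^{2} + 57 w$ ($U{\left(w \right)} = \left(w^{2} + 56 w\right) + w = w^{2} + 57 w$)
$\frac{B{\left(51 \right)} + 2262}{-2726 + U{\left(61 \right)}} = \frac{\left(-3 + 51\right) + 2262}{-2726 + 61 \left(57 + 61\right)} = \frac{48 + 2262}{-2726 + 61 \cdot 118} = \frac{2310}{-2726 + 7198} = \frac{2310}{4472} = 2310 \cdot \frac{1}{4472} = \frac{1155}{2236}$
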